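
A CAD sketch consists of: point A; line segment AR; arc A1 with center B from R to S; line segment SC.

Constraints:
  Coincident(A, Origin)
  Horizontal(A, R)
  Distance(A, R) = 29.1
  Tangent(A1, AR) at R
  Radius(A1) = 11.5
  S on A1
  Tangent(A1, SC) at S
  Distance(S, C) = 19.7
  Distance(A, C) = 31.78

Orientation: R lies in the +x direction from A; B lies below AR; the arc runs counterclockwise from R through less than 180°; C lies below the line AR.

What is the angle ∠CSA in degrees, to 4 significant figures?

106.1°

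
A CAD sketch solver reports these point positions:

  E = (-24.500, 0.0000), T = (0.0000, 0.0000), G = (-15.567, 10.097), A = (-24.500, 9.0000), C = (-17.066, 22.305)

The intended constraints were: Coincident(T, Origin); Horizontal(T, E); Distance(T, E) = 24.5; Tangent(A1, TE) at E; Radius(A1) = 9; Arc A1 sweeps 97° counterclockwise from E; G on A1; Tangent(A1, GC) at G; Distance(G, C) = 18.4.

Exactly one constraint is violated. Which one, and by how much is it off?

Distance(G, C) = 18.4 — off by 6.10.

T = (0.00, 0.00) ✓; T.y = 0.00, E.y = 0.00 ✓; |TE| = 24.50 ✓; ∠(AE, ET) = 90.00° ✓; |AE| = 9.000 ✓; bearing(A→G) − bearing(A→E) = 97.00° ✓; |AG| = 9.000 ✓; ∠(AG, GC) = 90.00° ✓; |GC| = 12.30 ✗.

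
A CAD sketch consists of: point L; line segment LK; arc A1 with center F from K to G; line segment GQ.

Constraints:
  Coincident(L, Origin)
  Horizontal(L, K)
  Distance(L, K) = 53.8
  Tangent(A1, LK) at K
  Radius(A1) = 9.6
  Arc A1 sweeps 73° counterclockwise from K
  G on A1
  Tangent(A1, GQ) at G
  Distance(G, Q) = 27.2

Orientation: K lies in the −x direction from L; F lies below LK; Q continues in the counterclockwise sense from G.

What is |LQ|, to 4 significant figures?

78.15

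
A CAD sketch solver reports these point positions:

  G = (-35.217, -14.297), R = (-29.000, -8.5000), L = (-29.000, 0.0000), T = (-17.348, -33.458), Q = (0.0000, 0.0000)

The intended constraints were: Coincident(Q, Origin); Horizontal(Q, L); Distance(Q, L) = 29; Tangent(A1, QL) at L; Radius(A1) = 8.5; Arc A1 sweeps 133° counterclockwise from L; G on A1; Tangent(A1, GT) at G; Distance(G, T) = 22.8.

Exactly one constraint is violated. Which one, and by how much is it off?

Distance(G, T) = 22.8 — off by 3.40.

Q = (0.00, 0.00) ✓; Q.y = 0.00, L.y = 0.00 ✓; |QL| = 29.00 ✓; ∠(RL, LQ) = 90.00° ✓; |RL| = 8.500 ✓; bearing(R→G) − bearing(R→L) = 133.0° ✓; |RG| = 8.500 ✓; ∠(RG, GT) = 90.00° ✓; |GT| = 26.20 ✗.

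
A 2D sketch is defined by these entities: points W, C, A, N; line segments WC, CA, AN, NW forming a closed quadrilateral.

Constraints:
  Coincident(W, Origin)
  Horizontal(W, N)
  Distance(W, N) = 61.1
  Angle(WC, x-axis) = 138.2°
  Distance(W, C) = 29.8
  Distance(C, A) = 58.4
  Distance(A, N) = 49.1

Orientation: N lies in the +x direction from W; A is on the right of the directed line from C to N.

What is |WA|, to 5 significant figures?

28.847

Checks: WC at 138.2° ✓; |CA| = 58.40 ✓; |AN| = 49.10 ✓.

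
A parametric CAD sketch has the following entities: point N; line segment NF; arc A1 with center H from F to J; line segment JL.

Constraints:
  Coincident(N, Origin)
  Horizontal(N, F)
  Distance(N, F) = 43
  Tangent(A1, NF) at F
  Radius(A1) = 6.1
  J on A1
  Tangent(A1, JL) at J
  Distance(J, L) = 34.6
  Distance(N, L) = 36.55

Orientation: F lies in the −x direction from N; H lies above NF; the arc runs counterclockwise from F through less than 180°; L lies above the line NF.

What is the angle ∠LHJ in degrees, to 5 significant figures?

80.001°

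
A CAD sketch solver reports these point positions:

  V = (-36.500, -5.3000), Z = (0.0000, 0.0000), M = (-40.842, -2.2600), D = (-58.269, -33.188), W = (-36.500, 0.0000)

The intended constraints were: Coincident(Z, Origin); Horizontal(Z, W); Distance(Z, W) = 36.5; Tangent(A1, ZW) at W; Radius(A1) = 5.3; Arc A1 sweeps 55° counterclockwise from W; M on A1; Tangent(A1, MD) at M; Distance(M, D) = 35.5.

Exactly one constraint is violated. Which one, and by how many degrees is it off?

Tangent(A1, MD) at M — off by 5.60°.

Z = (0.00, 0.00) ✓; Z.y = 0.00, W.y = 0.00 ✓; |ZW| = 36.50 ✓; ∠(VW, WZ) = 90.00° ✓; |VW| = 5.300 ✓; bearing(V→M) − bearing(V→W) = 55.00° ✓; |VM| = 5.300 ✓; ∠(VM, MD) = 84.40° ✗; |MD| = 35.50 ✓.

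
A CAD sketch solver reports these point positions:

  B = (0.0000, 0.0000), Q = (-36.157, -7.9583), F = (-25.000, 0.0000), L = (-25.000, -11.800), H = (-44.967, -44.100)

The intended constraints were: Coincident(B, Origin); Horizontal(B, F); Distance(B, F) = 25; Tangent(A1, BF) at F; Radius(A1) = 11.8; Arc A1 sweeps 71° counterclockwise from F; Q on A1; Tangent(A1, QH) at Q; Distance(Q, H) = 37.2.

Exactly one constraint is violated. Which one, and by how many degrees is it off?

Tangent(A1, QH) at Q — off by 5.30°.

B = (0.00, 0.00) ✓; B.y = 0.00, F.y = 0.00 ✓; |BF| = 25.00 ✓; ∠(LF, FB) = 90.00° ✓; |LF| = 11.80 ✓; bearing(L→Q) − bearing(L→F) = 71.00° ✓; |LQ| = 11.80 ✓; ∠(LQ, QH) = 84.70° ✗; |QH| = 37.20 ✓.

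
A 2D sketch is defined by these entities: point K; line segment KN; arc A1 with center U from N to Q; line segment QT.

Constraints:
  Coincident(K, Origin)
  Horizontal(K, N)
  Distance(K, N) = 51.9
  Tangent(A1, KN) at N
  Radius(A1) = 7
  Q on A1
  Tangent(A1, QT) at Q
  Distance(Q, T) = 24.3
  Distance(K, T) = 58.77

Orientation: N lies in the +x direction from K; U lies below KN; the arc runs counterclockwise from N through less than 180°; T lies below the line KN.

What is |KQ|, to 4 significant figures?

45.75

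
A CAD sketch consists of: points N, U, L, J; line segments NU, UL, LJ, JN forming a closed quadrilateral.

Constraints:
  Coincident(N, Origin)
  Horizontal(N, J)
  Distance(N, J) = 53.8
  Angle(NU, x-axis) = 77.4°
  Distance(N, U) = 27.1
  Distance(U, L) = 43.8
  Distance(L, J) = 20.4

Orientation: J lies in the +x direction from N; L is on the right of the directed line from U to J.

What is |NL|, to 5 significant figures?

35.179

Checks: |UL| = 43.80 ✓; |LJ| = 20.40 ✓.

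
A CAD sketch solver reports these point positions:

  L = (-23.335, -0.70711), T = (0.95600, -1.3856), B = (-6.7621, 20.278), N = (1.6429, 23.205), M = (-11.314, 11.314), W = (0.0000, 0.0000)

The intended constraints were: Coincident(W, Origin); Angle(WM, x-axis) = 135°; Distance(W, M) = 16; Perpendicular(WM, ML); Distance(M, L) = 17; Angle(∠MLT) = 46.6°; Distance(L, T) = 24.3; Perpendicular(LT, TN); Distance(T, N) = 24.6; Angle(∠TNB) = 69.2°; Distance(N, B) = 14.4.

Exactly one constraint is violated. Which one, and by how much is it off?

Distance(N, B) = 14.4 — off by 5.50.

W = (0.00, 0.00) ✓; WM at 135.0° ✓; |WM| = 16.00 ✓; ∠(WM, ML) = 90.00° ✓; |ML| = 17.00 ✓; ∠MLT = 46.60° ✓; |LT| = 24.30 ✓; ∠(LT, TN) = 90.00° ✓; |TN| = 24.60 ✓; ∠TNB = 69.20° ✓; |NB| = 8.900 ✗.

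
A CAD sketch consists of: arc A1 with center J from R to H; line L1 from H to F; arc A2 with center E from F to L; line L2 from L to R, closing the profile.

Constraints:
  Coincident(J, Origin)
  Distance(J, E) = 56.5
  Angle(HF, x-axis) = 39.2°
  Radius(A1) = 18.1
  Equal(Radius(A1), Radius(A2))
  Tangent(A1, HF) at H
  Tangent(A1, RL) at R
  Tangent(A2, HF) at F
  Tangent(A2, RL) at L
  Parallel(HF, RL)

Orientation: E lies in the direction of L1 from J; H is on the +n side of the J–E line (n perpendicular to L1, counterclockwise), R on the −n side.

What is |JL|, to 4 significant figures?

59.33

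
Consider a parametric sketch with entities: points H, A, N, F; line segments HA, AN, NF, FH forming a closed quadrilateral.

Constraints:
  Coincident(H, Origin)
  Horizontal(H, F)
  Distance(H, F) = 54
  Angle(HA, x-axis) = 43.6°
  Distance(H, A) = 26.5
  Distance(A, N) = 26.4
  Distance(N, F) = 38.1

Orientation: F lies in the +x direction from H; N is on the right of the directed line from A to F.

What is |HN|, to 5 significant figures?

18.569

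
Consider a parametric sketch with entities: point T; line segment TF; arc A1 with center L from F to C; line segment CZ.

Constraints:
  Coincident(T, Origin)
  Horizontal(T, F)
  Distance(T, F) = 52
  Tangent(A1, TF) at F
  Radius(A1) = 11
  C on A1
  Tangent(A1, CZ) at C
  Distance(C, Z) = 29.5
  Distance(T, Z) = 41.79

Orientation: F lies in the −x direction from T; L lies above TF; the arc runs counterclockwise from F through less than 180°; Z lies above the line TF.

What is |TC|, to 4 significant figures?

42.81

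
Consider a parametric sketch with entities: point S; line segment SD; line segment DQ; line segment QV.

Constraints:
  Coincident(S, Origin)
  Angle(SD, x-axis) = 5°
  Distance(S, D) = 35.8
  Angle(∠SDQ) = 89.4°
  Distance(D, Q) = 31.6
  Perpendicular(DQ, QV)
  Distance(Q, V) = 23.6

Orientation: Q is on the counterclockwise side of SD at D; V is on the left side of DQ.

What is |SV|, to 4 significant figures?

33.52

S is at the origin; SD runs at 5.0° with length 35.8, so D = 35.8·(cos 5.0°, sin 5.0°) = (35.66, 3.120). ∠SDQ = 89.4°, so DQ runs at 5.0° + (180° − 89.4°) = 95.60° from the x-axis; with |DQ| = 31.6, Q = D + 31.6·(cos 95.60°, sin 95.60°) = (32.58, 34.57). DQ ⟂ QV; with |QV| = 23.6 on the left of DQ, V = Q + 23.6·(-0.9952, -0.09758) = (9.093, 32.27). Then |SV| = |V − S| = 33.52.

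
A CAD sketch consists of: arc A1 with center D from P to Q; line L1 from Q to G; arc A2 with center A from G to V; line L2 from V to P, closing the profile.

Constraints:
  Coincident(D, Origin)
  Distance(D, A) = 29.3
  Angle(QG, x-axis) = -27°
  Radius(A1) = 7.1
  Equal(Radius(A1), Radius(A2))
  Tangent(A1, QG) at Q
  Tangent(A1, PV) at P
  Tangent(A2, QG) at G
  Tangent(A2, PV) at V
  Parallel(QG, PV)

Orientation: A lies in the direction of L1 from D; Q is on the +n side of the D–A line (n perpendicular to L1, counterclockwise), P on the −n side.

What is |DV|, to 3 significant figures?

30.1

Tangency of A1 to both parallel lines with radius 7.1 puts Q and P at D ± 7.1·n: Q = (3.22, 6.33), P = (-3.22, -6.33). Equal radii place G and V the same way about A: G = A + 7.1·n = (29.3, -6.98), V = A − 7.1·n = (22.9, -19.6). Then |DV| = |V − D| = 30.1.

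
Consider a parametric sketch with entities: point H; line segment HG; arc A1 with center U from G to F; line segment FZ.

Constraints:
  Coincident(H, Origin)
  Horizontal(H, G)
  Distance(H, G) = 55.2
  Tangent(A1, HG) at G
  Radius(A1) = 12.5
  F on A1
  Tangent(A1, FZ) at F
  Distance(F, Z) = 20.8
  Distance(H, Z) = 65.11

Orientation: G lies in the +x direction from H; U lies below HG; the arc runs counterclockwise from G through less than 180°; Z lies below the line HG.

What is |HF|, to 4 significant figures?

47.77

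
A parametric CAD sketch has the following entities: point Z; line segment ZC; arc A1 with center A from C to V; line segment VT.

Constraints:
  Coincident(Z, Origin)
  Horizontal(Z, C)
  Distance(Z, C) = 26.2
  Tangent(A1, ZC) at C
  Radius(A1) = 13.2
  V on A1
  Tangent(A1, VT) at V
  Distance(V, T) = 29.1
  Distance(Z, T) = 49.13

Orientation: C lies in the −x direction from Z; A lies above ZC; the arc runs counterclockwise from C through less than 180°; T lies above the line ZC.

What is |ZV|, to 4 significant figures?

21.20

Checks: ∠(AC, CZ) = 90.00° ✓; |AV| = 13.20 ✓; ∠(AV, VT) = 90.00° ✓; |VT| = 29.10 ✓; |ZT| = 49.13 ✓.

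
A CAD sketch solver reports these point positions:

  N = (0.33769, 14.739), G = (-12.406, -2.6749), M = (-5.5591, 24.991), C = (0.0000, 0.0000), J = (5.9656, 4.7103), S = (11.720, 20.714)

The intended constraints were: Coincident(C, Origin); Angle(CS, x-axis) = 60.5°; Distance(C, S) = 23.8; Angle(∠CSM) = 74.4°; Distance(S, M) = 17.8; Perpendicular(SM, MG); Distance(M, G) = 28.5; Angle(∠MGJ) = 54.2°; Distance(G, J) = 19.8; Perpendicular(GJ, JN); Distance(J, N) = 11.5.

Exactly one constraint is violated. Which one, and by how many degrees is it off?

Perpendicular(GJ, JN) — off by 7.40°.

C = (0.00, 0.00) ✓; CS at 60.50° ✓; |CS| = 23.80 ✓; ∠CSM = 74.40° ✓; |SM| = 17.80 ✓; ∠(SM, MG) = 90.00° ✓; |MG| = 28.50 ✓; ∠MGJ = 54.20° ✓; |GJ| = 19.80 ✓; ∠(GJ, JN) = 97.40° ✗; |JN| = 11.50 ✓.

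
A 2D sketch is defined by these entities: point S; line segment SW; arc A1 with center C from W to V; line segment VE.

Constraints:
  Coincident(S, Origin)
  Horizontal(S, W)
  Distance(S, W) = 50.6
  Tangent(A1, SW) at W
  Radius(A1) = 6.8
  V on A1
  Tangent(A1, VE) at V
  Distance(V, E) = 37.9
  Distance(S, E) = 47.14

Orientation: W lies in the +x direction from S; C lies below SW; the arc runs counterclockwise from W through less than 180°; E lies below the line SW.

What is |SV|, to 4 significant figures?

44.64

Checks: |CV| = 6.800 ✓; ∠(CV, VE) = 90.00° ✓; |VE| = 37.90 ✓; |SE| = 47.14 ✓.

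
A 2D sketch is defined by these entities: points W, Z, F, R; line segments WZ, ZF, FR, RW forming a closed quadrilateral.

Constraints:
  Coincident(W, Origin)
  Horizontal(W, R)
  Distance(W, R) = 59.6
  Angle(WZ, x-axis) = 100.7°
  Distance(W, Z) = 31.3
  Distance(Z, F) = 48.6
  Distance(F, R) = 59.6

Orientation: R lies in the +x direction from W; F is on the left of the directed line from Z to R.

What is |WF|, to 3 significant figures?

65.8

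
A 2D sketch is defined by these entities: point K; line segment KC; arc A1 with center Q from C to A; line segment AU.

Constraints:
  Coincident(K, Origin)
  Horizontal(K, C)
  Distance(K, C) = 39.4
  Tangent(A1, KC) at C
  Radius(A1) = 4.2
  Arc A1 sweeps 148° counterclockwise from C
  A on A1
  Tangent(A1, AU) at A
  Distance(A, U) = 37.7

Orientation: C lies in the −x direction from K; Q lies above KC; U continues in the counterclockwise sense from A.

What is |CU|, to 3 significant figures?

40.7

K is at the origin; K and C share the same y with |KC| = 39.4 and C on the −x side, so C = (-39.4, 0.00). A1 meets KC tangentially, so QC is at right angles to KC, so Q = C + (0, 4.2) = (-39.4, 4.20). On A1, C sits at bearing -90° from Q; a 148° counterclockwise sweep puts A at bearing 58°, so A = Q + 4.2·(cos 58°, sin 58°) = (-37.2, 7.76). Since A1 is tangent to AU there, QA ⟂ AU, so AU runs along (−sin 58°, cos 58°); with |AU| = 37.7, U = (-69.1, 27.7). Then |CU| = |U − C| = 40.7.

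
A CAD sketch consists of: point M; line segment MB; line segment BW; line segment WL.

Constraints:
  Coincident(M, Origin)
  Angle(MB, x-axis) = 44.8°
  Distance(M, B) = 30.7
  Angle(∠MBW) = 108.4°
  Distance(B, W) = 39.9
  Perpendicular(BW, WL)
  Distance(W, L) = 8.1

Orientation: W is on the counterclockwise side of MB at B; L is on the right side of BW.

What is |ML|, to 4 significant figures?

62.01

∠MBW = 108.4°, so BW runs at 44.8° + (180° − 108.4°) = 116.4° from the x-axis; with |BW| = 39.9, W = B + 39.9·(cos 116.4°, sin 116.4°) = (4.043, 57.37). The perpendicularity gives WL at right angles to BW; with |WL| = 8.1 on the right of BW, L = W + 8.1·(0.8957, 0.4446) = (11.30, 60.97). Then |ML| = |L − M| = 62.01.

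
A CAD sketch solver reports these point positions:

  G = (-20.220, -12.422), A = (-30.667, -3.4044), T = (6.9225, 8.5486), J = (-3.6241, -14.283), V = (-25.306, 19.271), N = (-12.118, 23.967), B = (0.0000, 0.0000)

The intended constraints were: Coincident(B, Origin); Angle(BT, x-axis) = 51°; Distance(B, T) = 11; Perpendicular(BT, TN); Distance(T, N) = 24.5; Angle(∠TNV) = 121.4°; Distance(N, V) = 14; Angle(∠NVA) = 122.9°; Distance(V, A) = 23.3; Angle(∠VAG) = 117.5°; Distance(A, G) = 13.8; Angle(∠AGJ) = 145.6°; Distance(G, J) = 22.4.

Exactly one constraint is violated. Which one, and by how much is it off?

Distance(G, J) = 22.4 — off by 5.70.

B = (0.00, 0.00) ✓; BT at 51.00° ✓; |BT| = 11.00 ✓; ∠(BT, TN) = 90.00° ✓; |TN| = 24.50 ✓; ∠TNV = 121.4° ✓; |NV| = 14.00 ✓; ∠NVA = 122.9° ✓; |VA| = 23.30 ✓; ∠VAG = 117.5° ✓; |AG| = 13.80 ✓; ∠AGJ = 145.6° ✓; |GJ| = 16.70 ✗.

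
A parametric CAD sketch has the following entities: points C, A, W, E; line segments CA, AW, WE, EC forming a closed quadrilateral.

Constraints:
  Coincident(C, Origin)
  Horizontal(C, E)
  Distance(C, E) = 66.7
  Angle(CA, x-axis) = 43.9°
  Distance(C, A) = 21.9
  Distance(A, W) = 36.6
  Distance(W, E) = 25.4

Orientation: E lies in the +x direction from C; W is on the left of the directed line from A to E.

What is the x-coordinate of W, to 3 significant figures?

52.0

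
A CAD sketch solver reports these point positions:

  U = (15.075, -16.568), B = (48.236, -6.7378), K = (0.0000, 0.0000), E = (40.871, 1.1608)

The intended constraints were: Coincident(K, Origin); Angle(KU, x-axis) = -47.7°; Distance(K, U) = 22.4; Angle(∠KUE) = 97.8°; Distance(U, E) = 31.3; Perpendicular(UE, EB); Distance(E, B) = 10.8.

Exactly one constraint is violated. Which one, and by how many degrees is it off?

Perpendicular(UE, EB) — off by 8.50°.

K = (0.00, 0.00) ✓; KU at -47.70° ✓; |KU| = 22.40 ✓; ∠KUE = 97.80° ✓; |UE| = 31.30 ✓; ∠(UE, EB) = 81.50° ✗; |EB| = 10.80 ✓.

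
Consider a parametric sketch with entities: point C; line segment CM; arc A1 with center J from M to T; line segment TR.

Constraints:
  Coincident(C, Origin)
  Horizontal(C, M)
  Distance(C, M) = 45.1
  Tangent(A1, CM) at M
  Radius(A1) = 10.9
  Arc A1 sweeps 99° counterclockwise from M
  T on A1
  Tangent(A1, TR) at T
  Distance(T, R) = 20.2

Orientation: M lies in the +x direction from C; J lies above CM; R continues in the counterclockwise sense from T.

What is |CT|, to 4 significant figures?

57.27

Since A1 is tangent to CM there, JM ⟂ CM, so J = M + (0, 10.9) = (45.10, 10.90). On A1, M sits at bearing -90° from J; a 99° counterclockwise sweep puts T at bearing 9°, so T = J + 10.9·(cos 9°, sin 9°) = (55.87, 12.61). Then |CT| = |T − C| = 57.27.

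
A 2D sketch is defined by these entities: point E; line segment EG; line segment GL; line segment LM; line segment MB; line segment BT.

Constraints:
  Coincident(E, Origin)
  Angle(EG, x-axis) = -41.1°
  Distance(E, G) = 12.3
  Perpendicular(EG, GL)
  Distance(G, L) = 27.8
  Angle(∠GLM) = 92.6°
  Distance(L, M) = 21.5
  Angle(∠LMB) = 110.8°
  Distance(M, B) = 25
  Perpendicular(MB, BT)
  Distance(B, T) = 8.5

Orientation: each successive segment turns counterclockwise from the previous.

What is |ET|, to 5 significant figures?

11.569

E is at the origin; EG runs at -41.1° with length 12.3, so G = (9.2688, -8.0857). EG ⟂ GL, so GL runs at 48.900°; with |GL| = 27.8, L = (27.544, 12.863). ∠GLM = 92.6° gives LM at 136.30° from the x-axis; with |LM| = 21.5, M = (12.000, 27.717). ∠LMB = 110.8° gives MB at -154.50° from the x-axis; with |MB| = 25.0, B = (-10.565, 16.955). MB ⟂ BT, so BT runs at -64.500°; with |BT| = 8.5, T = (-6.9052, 9.2826). Then |ET| = |T − E| = 11.569.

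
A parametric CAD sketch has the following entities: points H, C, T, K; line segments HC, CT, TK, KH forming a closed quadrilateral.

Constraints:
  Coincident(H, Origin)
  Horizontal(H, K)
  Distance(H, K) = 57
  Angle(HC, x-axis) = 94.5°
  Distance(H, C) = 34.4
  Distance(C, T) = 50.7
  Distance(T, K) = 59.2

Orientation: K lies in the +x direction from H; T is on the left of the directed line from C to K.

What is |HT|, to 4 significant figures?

71.37

Checks: |CT| = 50.70 ✓; |TK| = 59.20 ✓.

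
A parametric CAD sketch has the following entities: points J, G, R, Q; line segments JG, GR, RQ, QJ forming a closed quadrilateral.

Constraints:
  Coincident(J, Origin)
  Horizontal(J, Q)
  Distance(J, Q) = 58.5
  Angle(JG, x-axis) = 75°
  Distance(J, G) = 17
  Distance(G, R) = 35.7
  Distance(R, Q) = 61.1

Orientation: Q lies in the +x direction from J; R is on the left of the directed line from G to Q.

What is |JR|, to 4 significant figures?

52.43

J is at the origin; J and Q share the same y with |JQ| = 58.5 and Q in +x, so Q = (58.5, 0). JG runs at 75.0° with |JG| = 17.0, so G = (4.400, 16.42). R is determined by |GR| = 35.7 and |RQ| = 61.1 together: it lies at the intersection of circle(G, 35.7) and circle(Q, 61.1). With |GQ| = 56.54, the foot of the radical line on GQ is 6.524 from G and the perpendicular offset is √(35.7² − 6.524²) = 35.10. Taking the left-of-GQ solution: R = (20.84, 48.11).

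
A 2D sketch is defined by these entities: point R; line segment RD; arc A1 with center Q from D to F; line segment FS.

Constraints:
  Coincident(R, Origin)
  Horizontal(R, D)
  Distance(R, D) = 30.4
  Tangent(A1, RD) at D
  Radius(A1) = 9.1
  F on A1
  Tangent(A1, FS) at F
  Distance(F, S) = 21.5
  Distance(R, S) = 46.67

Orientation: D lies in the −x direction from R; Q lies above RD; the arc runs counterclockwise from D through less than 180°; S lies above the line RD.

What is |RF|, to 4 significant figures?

26.51

Checks: |QF| = 9.100 ✓; ∠(QF, FS) = 90.00° ✓; |FS| = 21.50 ✓; |RS| = 46.67 ✓.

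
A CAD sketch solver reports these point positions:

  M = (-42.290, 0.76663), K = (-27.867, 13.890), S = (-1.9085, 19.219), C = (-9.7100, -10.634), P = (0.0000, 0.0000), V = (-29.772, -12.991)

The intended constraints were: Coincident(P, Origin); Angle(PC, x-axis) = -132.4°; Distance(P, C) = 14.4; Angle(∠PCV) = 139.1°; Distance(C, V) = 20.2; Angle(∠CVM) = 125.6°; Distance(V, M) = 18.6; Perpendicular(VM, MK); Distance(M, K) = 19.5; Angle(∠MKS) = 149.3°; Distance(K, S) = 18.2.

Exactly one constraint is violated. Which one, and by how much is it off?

Distance(K, S) = 18.2 — off by 8.30.

P = (0.00, 0.00) ✓; PC at -132.4° ✓; |PC| = 14.40 ✓; ∠PCV = 139.1° ✓; |CV| = 20.20 ✓; ∠CVM = 125.6° ✓; |VM| = 18.60 ✓; ∠(VM, MK) = 90.00° ✓; |MK| = 19.50 ✓; ∠MKS = 149.3° ✓; |KS| = 26.50 ✗.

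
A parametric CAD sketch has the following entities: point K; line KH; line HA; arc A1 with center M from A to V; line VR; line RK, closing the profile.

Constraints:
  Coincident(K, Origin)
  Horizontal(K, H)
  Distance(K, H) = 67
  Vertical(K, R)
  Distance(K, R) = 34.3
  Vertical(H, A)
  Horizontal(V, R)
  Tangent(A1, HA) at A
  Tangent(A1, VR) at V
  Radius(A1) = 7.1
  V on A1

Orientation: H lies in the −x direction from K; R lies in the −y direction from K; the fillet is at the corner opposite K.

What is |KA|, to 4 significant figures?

72.31

K is at the origin; KH is horizontal with |KH| = 67.0 and H on the −x side, so H = (-67.00, 0.000). KR is vertical with |KR| = 34.3 and R on the −y side, so R = (0.000, -34.30). The virtual corner opposite K is at (-67.00, -34.30). Tangency of A1 to HA means the radius MA is perpendicular to HA and the tangent condition forces MV to be normal to VR, with radius 7.1, so the center M sits 7.1 in from both sides at M = (-59.90, -27.20). That places the tangent points at A = (-67.00, -27.20) on HA and V = (-59.90, -34.30) on VR. Then |KA| = |A − K| = 72.31.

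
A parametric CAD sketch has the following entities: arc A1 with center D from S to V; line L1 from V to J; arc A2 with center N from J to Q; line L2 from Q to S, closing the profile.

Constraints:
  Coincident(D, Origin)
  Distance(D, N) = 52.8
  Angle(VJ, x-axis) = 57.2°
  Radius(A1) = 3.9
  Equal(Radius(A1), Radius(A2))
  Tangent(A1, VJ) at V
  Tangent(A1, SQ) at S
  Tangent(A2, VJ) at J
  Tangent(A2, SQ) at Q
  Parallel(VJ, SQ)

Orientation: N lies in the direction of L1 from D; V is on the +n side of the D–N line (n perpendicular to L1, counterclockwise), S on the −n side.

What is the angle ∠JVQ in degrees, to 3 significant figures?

8.40°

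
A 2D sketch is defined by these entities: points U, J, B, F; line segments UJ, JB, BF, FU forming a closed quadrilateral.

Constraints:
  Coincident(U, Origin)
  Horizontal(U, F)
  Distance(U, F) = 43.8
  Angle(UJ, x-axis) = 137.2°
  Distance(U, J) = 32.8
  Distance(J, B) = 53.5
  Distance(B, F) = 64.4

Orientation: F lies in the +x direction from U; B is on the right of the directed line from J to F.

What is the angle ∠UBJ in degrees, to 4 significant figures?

35.38°

U is at the origin; U and F share the same y with |UF| = 43.8 and F in +x, so F = (43.8, 0). UJ runs at 137.2° with |UJ| = 32.8, so J = (-24.07, 22.29). B is determined by |JB| = 53.5 and |BF| = 64.4 together: it lies at the intersection of circle(J, 53.5) and circle(F, 64.4). With |JF| = 71.43, the foot of the radical line on JF is 26.72 from J and the perpendicular offset is √(53.5² − 26.72²) = 46.35. Taking the right-of-JF solution: B = (-13.14, -30.09).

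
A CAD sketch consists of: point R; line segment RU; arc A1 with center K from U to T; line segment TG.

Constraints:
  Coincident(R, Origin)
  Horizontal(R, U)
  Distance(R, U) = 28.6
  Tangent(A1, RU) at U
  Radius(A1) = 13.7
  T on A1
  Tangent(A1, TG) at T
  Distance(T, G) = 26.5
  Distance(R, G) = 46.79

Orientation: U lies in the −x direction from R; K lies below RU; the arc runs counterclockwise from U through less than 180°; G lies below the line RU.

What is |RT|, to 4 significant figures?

44.92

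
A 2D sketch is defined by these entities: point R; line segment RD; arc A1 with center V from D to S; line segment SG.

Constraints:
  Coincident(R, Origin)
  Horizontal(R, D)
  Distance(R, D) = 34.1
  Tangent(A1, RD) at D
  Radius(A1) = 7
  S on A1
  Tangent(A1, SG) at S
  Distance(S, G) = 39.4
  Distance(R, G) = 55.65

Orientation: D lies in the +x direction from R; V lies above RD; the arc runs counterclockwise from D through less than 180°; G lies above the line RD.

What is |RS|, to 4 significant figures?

41.80

Checks: |VS| = 7.000 ✓; ∠(VS, SG) = 90.00° ✓; |SG| = 39.40 ✓; |RG| = 55.65 ✓.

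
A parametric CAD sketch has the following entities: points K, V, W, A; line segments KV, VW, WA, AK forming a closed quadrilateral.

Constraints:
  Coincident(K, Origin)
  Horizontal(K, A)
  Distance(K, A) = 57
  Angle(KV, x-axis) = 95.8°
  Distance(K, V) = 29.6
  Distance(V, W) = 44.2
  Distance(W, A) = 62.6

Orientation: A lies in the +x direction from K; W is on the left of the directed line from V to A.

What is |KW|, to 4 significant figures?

65.23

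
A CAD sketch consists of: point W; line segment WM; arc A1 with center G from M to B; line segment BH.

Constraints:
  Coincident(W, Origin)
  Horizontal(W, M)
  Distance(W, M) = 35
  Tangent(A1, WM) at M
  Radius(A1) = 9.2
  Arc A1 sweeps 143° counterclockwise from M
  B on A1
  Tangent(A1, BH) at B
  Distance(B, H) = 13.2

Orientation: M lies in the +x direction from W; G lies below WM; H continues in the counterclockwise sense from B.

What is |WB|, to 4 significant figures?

33.79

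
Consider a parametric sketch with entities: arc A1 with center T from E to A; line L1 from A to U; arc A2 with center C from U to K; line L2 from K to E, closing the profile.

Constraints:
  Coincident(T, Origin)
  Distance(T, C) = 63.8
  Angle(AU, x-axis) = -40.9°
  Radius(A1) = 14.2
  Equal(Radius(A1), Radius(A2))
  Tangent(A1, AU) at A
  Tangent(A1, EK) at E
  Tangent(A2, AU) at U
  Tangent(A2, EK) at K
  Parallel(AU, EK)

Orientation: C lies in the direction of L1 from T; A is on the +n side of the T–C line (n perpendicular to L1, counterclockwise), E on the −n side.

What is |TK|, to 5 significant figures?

65.361

The slot axis is L1's direction at -40.9°, so u = (cos -40.9°, sin -40.9°) = (0.75585, -0.65474) and n = (−sin -40.9°, cos -40.9°) = (0.65474, 0.75585). T is at the origin and C lies 63.8 along u from T, so C = 63.8·u = (48.223, -41.772). Tangency of A1 to both parallel lines with radius 14.2 puts A and E at T ± 14.2·n: A = (9.2973, 10.733), E = (-9.2973, -10.733). Equal radii place U and K the same way about C: U = C + 14.2·n = (57.521, -31.039), K = C − 14.2·n = (38.926, -52.506). Then |TK| = |K − T| = 65.361.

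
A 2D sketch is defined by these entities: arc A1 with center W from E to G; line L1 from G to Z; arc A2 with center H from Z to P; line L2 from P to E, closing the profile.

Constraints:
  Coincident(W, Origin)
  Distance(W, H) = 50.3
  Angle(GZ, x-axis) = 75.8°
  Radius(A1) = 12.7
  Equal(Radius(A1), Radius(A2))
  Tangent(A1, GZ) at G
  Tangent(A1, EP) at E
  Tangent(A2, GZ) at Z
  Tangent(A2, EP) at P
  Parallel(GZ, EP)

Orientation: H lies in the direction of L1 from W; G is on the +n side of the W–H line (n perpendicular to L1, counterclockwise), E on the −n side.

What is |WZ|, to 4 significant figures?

51.88

The slot axis is L1's direction at 75.8°, so u = (cos 75.8°, sin 75.8°) = (0.2453, 0.9694) and n = (−sin 75.8°, cos 75.8°) = (-0.9694, 0.2453). W is at the origin and H lies 50.3 along u from W, so H = 50.3·u = (12.34, 48.76). Tangency of A1 to both parallel lines with radius 12.7 puts G and E at W ± 12.7·n: G = (-12.31, 3.115), E = (12.31, -3.115). Equal radii place Z and P the same way about H: Z = H + 12.7·n = (0.02701, 51.88), P = H − 12.7·n = (24.65, 45.65). Then |WZ| = |Z − W| = 51.88.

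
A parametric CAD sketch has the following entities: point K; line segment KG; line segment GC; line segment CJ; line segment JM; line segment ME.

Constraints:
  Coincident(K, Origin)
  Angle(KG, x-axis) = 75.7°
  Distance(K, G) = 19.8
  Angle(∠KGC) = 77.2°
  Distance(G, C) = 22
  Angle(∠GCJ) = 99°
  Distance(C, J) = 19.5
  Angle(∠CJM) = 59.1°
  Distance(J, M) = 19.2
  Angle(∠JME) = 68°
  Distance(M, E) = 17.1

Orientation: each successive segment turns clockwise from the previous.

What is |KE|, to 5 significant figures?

24.449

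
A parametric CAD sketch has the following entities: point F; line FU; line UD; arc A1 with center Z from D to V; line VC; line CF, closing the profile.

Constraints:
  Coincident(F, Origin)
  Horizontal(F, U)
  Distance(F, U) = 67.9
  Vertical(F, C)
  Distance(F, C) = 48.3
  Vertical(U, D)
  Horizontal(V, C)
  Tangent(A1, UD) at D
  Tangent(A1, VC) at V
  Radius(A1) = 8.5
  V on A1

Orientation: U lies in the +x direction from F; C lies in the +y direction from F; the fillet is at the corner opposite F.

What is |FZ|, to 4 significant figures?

71.50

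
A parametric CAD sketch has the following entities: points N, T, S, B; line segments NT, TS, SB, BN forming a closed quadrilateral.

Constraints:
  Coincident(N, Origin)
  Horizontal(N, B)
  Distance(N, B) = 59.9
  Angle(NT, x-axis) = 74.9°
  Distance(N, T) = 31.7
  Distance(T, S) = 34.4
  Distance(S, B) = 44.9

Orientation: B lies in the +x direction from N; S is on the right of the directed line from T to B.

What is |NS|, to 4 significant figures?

15.42

Checks: |TS| = 34.40 ✓; |SB| = 44.90 ✓.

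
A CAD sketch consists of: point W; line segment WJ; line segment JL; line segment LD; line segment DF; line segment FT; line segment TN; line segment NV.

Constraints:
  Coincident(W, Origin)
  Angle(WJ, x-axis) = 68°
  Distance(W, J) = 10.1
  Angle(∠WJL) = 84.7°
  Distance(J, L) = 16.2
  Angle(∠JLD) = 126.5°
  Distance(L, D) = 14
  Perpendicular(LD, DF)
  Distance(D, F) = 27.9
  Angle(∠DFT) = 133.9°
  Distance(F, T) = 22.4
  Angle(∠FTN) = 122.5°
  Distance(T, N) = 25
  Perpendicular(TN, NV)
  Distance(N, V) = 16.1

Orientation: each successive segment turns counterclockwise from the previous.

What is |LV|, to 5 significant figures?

31.512

W is at the origin; WJ runs at 68.0° with length 10.1, so J = (3.7835, 9.3646). ∠WJL = 84.7° gives JL at 163.30° from the x-axis; with |JL| = 16.2, L = (-11.733, 14.020). ∠JLD = 126.5° gives LD at -143.20° from the x-axis; with |LD| = 14.0, D = (-22.943, 5.6335). LD is perpendicular to DF, so DF runs at -53.200°; with |DF| = 27.9, F = (-6.2307, -16.707). ∠DFT = 133.9° gives FT at -7.1000° from the x-axis; with |FT| = 22.4, T = (15.998, -19.476). ∠FTN = 122.5° gives TN at 50.400° from the x-axis; with |TN| = 25.0, N = (31.933, -0.21278). The perpendicularity gives NV at right angles to TN, so NV runs at 140.40°; with |NV| = 16.1, V = (19.528, 10.050). Then |LV| = |V − L| = 31.512.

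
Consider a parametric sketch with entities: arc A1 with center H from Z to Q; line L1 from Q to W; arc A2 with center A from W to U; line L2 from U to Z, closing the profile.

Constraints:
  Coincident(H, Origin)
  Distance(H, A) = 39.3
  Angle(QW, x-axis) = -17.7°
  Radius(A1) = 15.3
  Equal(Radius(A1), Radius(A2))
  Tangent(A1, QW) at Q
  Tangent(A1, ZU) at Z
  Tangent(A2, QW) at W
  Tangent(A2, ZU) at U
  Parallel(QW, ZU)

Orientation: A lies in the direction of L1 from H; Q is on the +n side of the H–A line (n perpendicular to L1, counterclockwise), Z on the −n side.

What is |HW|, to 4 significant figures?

42.17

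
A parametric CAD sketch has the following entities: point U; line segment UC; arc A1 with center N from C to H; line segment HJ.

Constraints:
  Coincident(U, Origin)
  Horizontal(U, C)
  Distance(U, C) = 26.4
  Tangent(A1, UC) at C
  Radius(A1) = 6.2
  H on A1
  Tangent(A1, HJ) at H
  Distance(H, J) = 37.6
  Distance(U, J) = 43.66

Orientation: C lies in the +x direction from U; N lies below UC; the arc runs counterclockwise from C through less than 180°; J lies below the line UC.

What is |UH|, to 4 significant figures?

20.92

Checks: U.y = 0.00, C.y = 0.00 ✓; |NH| = 6.200 ✓; ∠(NH, HJ) = 90.00° ✓; |HJ| = 37.60 ✓; |UJ| = 43.66 ✓.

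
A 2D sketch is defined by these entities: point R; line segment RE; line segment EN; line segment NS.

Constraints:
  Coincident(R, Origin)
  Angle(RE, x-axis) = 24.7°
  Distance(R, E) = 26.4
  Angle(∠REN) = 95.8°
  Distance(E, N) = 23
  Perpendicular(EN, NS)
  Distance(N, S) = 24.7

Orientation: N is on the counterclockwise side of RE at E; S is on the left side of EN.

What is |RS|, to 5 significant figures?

25.716

R is at the origin; RE runs at 24.7° with length 26.4, so E = 26.4·(cos 24.7°, sin 24.7°) = (23.985, 11.032). ∠REN = 95.8°, so EN runs at 24.7° + (180° − 95.8°) = 108.90° from the x-axis; with |EN| = 23.0, N = E + 23.0·(cos 108.90°, sin 108.90°) = (16.535, 32.792). The perpendicularity gives NS at right angles to EN; with |NS| = 24.7 on the left of EN, S = N + 24.7·(-0.94609, -0.32392) = (-6.8338, 24.791). Then |RS| = |S − R| = 25.716.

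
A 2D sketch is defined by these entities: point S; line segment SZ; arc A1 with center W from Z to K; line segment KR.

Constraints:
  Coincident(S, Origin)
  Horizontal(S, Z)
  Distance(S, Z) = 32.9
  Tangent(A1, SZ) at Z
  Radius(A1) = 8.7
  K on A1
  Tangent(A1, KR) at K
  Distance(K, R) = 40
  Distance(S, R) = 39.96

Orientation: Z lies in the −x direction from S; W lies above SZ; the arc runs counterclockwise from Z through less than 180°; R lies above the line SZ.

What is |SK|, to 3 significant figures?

25.7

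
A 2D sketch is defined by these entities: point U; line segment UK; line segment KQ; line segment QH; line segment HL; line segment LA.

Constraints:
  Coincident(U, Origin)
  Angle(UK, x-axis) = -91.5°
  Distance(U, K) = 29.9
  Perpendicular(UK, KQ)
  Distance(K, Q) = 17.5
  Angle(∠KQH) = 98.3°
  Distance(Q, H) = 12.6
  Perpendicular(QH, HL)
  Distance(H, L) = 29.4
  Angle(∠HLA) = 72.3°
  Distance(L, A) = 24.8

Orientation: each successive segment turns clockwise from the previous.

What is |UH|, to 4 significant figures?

26.02

UK is perpendicular to KQ, so KQ runs at 178.5°; with |KQ| = 17.5, Q = (-18.28, -29.43). ∠KQH = 98.3° gives QH at 96.80° from the x-axis; with |QH| = 12.6, H = (-19.77, -16.92). Then |UH| = |H − U| = 26.02.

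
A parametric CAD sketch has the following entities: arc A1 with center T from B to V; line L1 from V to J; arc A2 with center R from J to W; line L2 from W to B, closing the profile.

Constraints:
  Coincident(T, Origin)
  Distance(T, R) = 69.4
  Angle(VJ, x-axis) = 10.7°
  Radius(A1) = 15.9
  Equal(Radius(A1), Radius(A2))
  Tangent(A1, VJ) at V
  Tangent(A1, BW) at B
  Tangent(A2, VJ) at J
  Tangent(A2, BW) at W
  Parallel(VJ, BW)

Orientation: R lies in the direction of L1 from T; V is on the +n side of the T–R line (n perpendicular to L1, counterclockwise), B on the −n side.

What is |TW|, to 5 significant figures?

71.198

The slot axis is L1's direction at 10.7°, so u = (cos 10.7°, sin 10.7°) = (0.98261, 0.18567) and n = (−sin 10.7°, cos 10.7°) = (-0.18567, 0.98261). T is at the origin and R lies 69.4 along u from T, so R = 69.4·u = (68.193, 12.885). Tangency of A1 to both parallel lines with radius 15.9 puts V and B at T ± 15.9·n: V = (-2.9521, 15.624), B = (2.9521, -15.624). Equal radii place J and W the same way about R: J = R + 15.9·n = (65.241, 28.509), W = R − 15.9·n = (71.145, -2.7383). Then |TW| = |W − T| = 71.198.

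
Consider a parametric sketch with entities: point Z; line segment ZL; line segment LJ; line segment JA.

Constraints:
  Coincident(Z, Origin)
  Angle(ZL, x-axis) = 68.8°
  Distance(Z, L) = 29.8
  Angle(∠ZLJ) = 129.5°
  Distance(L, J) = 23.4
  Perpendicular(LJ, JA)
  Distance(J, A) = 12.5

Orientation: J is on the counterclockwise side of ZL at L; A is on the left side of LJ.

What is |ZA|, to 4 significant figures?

43.64

Z is at the origin; ZL runs at 68.8° with length 29.8, so L = 29.8·(cos 68.8°, sin 68.8°) = (10.78, 27.78). ∠ZLJ = 129.5°, so LJ runs at 68.8° + (180° − 129.5°) = 119.3° from the x-axis; with |LJ| = 23.4, J = L + 23.4·(cos 119.3°, sin 119.3°) = (-0.6751, 48.19). The perpendicularity gives JA at right angles to LJ; with |JA| = 12.5 on the left of LJ, A = J + 12.5·(-0.8721, -0.4894) = (-11.58, 42.07). Then |ZA| = |A − Z| = 43.64.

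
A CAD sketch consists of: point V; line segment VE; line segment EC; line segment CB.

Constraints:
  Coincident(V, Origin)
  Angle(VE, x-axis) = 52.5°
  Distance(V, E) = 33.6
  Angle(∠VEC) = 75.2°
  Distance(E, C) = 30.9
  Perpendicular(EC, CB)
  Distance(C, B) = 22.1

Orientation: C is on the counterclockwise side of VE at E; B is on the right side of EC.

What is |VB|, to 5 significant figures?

58.971

V is at the origin; VE runs at 52.5° with length 33.6, so E = 33.6·(cos 52.5°, sin 52.5°) = (20.454, 26.657). ∠VEC = 75.2°, so EC runs at 52.5° + (180° − 75.2°) = 157.30° from the x-axis; with |EC| = 30.9, C = E + 30.9·(cos 157.30°, sin 157.30°) = (-8.0520, 38.581). The perpendicularity gives CB at right angles to EC; with |CB| = 22.1 on the right of EC, B = C + 22.1·(0.38591, 0.92254) = (0.47648, 58.969). Then |VB| = |B − V| = 58.971.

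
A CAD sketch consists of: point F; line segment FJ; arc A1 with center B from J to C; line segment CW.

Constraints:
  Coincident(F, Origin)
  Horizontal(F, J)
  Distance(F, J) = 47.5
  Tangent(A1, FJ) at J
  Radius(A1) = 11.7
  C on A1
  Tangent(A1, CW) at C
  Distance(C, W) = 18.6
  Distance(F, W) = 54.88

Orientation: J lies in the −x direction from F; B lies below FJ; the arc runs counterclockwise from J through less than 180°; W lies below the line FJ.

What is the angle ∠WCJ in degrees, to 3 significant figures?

114°

Checks: F = (0.00, 0.00) ✓; |BC| = 11.70 ✓; ∠(BC, CW) = 90.00° ✓; |CW| = 18.60 ✓; |FW| = 54.88 ✓.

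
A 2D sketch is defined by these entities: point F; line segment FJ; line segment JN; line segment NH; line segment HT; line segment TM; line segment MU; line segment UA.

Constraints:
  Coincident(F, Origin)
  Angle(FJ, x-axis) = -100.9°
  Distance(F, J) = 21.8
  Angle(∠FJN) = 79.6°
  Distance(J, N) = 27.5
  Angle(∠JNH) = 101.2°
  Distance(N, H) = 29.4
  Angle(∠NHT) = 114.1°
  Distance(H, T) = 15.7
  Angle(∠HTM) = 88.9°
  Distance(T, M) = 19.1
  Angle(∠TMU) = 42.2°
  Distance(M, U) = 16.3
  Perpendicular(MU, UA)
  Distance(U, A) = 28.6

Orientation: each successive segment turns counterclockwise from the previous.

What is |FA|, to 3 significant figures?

35.6

F is at the origin; FJ runs at -100.9° with length 21.8, so J = (-4.12, -21.4). ∠FJN = 79.6° gives JN at -0.500° from the x-axis; with |JN| = 27.5, N = (23.4, -21.6). ∠JNH = 101.2° gives NH at 78.3° from the x-axis; with |NH| = 29.4, H = (29.3, 7.14). ∠NHT = 114.1° gives HT at 144° from the x-axis; with |HT| = 15.7, T = (16.6, 16.3). ∠HTM = 88.9° gives TM at -125° from the x-axis; with |TM| = 19.1, M = (5.73, 0.623). ∠TMU = 42.2° gives MU at 13.1° from the x-axis; with |MU| = 16.3, U = (21.6, 4.32). The perpendicularity gives UA at right angles to MU, so UA runs at 103°; with |UA| = 28.6, A = (15.1, 32.2). Then |FA| = |A − F| = 35.6.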